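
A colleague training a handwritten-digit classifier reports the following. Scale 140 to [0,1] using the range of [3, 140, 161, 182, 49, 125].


min=3, max=182
(140-3)/(182-3) = 137/179 = 0.7654

0.7654


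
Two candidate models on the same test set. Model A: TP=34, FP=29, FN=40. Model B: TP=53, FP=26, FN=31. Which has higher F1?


Model A: P=34/63=0.5397, R=34/74=0.4595, F1=2PR/(P+R)=2TP/(2TP+FP+FN)=68/137=0.4964
Model B: P=53/79=0.6709, R=53/84=0.631, F1=2PR/(P+R)=2TP/(2TP+FP+FN)=106/163=0.6503
0.4964 < 0.6503 → Model B

Model B


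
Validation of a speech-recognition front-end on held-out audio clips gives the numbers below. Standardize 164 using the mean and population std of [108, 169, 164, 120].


μ = 140.25, σ = 26.6493
z = (164 - 140.25)/26.6493 = 0.8912

0.8912


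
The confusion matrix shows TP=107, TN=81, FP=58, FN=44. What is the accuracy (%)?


Accuracy = (TP+TN)/(TP+TN+FP+FN)
= (107+81)/(290)
= 188/290 = 64.83%

64.83%


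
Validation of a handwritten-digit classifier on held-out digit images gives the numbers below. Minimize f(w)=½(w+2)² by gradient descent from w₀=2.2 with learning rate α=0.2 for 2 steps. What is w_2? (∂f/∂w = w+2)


step 1: grad = 2.2+2 = 4.2; w = 2.2 - 0.2·(4.2) = 1.36
step 2: grad = 1.36+2 = 3.36; w = 1.36 - 0.2·(3.36) = 0.688

0.688


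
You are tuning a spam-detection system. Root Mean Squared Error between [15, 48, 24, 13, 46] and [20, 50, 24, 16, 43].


MSE = 47/5 = 9.4
RMSE = √(47/5) = 3.0659

3.0659


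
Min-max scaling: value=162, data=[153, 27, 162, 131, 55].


min=27, max=162
(162-27)/(162-27) = 135/135 = 1.0

1.0


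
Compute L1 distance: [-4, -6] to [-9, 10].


d = |-4+ 9| + |-6-10|
  = 5 + 16
  = 21

21


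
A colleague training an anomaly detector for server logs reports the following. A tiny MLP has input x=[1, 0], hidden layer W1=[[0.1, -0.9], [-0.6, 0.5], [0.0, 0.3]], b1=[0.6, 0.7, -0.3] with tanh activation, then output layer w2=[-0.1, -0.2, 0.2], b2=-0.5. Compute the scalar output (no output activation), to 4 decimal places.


z1[0] = (0.1)·(1) + (-0.9)·(0) + 0.6 = 0.7
z1[1] = (-0.6)·(1) + (0.5)·(0) + 0.7 = 0.1
z1[2] = (0.0)·(1) + (0.3)·(0) - 0.3 = -0.3
h = tanh(z1) = [0.6044, 0.0997, -0.2913]
output = (-0.1)·(0.6044) + (-0.2)·(0.0997) + (0.2)·(-0.2913) - 0.5 = -0.6386

-0.6386


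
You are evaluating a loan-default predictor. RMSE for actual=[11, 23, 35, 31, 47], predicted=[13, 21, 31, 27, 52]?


MSE = 65/5 = 13
RMSE = √(65/5) = 3.6056

3.6056


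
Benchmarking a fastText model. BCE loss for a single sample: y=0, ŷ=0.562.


BCE = -[y·ln(p) + (1-y)·ln(1-p)]
= -0 - 1·ln(1-0.562)
= -ln(0.438) = 0.8255

0.8255


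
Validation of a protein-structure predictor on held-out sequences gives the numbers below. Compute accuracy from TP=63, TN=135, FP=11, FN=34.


Accuracy = (TP+TN)/(TP+TN+FP+FN)
= (63+135)/(243)
= 198/243 = 81.48%

81.48%


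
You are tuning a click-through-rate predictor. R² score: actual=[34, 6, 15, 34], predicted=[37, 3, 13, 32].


ȳ = 22.25
SS_res = Σ(y-ŷ)² = 26
SS_tot = Σ(y-ȳ)² = 592.75
R² = 1 - SS_res/SS_tot = 1 - 0.0439 = 0.9561

0.9561


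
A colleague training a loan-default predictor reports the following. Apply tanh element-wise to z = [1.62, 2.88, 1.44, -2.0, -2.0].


tanh(1.62) = 0.9246
tanh(2.88) = 0.9937
tanh(1.44) = 0.8937
tanh(-2.0) = -0.964
tanh(-2.0) = -0.964
result = [0.9246, 0.9937, 0.8937, -0.964, -0.964]

[0.9246, 0.9937, 0.8937, -0.964, -0.964]


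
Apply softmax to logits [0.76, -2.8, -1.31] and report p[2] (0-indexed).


Exponentials: e^0.76=2.1383, e^-2.8=0.0608, e^-1.31=0.2698
Sum = 2.4689
Softmax = [0.8661, 0.0246, 0.1093]
p[2] = 0.2698/2.4689 = 0.1093

0.1093


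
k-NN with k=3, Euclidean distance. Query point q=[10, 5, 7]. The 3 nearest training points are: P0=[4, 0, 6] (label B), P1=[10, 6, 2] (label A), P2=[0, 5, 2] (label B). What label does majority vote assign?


d(q,P0) = 7.874  (label B)
d(q,P1) = 5.099  (label A)
d(q,P2) = 11.1803  (label B)
Votes: A=1, B=2
Majority → B

B


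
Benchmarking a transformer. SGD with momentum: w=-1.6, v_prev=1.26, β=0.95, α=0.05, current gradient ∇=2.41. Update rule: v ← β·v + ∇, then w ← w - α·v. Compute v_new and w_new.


v_new = 0.95·1.26 + 2.41 = 1.197 + 2.41 = 3.607
w_new = -1.6 - 0.05·3.607 = -1.6 - 0.18035 = -1.78035

v_new=3.607, w_new=-1.78035


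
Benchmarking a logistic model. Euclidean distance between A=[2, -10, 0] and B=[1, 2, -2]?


d = √((2-1)² + (-10-2)² + (0+ 2)²)
  = √(1 + 144 + 4)
  = √149 = 12.2066

12.2066


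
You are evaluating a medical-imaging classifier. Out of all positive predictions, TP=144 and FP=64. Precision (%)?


Precision = TP/(TP+FP)
= 144/(144+64)
= 144/208 = 69.23%

69.23%


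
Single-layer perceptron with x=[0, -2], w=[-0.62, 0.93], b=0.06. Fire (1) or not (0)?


z = (0)·(-0.62) + (-2)·(0.93) + 0.06
  = -1.8
step(z) = 0 (z<0)

0


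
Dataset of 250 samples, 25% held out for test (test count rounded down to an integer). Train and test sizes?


Test = ⌊250·25/100⌋ = 62
Train = 250 - 62 = 188

Train: 188, Test: 62


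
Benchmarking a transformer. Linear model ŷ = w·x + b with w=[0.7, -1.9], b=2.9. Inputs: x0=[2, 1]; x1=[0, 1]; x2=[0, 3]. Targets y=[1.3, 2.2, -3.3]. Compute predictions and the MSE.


ŷ0 = (0.7)·(2) + (-1.9)·(1) + 2.9 = 2.4
ŷ1 = (0.7)·(0) + (-1.9)·(1) + 2.9 = 1.0
ŷ2 = (0.7)·(0) + (-1.9)·(3) + 2.9 = -2.8
errors² = [1.21, 1.44, 0.25]
MSE = 2.9000/3 = 0.9667

0.9667


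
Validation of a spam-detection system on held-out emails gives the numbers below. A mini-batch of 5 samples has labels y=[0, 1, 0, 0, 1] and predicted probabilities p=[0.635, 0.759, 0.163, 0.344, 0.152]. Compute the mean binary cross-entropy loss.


L[0] = -ln(1-0.635) = -ln(0.365) = 1.0079
L[1] = -ln(0.759) = 0.2758
L[2] = -ln(1-0.163) = -ln(0.837) = 0.1779
L[3] = -ln(1-0.344) = -ln(0.656) = 0.4216
L[4] = -ln(0.152) = 1.8839
mean = (1.0079 + 0.2758 + 0.1779 + 0.4216 + 1.8839)/5 = 0.7534

0.7534


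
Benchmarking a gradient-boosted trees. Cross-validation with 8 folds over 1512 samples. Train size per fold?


Fold size = 1512/8 = 189
Training per fold = 1512 - 189 = 1323

1323


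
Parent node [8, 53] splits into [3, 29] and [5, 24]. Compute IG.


Parent = [8, 53], H_parent = 0.5606
H_left = 0.4489 (n=32), H_right = 0.6632 (n=29)
H_children = (32/61)·0.4489 + (29/61)·0.6632 = 0.5508
IG = 0.5606 - 0.5508 = 0.0098

0.0098


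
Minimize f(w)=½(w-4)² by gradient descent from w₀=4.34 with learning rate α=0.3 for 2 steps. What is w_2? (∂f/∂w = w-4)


step 1: grad = 4.34-4 = 0.34; w = 4.34 - 0.3·(0.34) = 4.238
step 2: grad = 4.238-4 = 0.238; w = 4.238 - 0.3·(0.238) = 4.1666

4.1666


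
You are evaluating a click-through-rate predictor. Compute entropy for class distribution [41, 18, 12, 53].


Probabilities: [41/124, 18/124, 12/124, 53/124] ≈ [0.3306, 0.1452, 0.0968, 0.4274]
H = -((41/124)·log₂(41/124) + (18/124)·log₂(18/124) + (12/124)·log₂(12/124) + (53/124)·log₂(53/124))
  = 1.7823 bits

1.7823 bits


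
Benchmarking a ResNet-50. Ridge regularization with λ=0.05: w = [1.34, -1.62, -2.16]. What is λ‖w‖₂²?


‖w‖₂² = (1.34)² + (-1.62)² + (-2.16)²
     = 1.7956 + 2.6244 + 4.6656
     = 9.0856
λ·‖w‖₂² = 0.05·9.0856 = 0.45428

0.45428


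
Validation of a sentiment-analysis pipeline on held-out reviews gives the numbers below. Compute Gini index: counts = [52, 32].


Probabilities: [52/84, 32/84] ≈ [0.619, 0.381]
Σpᵢ² = (2704 + 1024)/84² = 3728/7056
Gini = 1 - Σpᵢ² = 1 - 3728/7056 = 0.4717

0.4717


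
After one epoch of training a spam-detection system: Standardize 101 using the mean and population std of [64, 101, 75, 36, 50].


μ = 65.2, σ = 22.1937
z = (101 - 65.2)/22.1937 = 1.6131

1.6131


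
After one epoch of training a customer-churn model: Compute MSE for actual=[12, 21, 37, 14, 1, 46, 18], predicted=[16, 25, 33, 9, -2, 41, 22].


Squared errors: (12-16)²=16, (21-25)²=16, (37-33)²=16, (14-9)²=25, (1+ 2)²=9, (46-41)²=25, (18-22)²=16
Sum = 123
MSE = 123/7 = 123/7

123/7


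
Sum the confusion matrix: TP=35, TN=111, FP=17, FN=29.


Total = TP + TN + FP + FN
= 35 + 111 + 17 + 29
= 192
(Predicted positive: 52, predicted negative: 140)

192


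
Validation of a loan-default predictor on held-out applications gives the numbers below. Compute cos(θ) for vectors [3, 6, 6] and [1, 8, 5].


A·B = 3·1 + 6·8 + 6·5 = 81
‖A‖ = √81 = 9, ‖B‖ = √90 = 9.4868
cos = 81/(√81·√90) = 81/√7290 = 0.9487

0.9487


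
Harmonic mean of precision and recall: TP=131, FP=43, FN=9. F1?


Precision = 131/174 = 0.7529
Recall = 131/140 = 0.9357
F1 = 2·P·R/(P+R) = 2·TP/(2·TP+FP+FN) = 262/(262+43+9) = 262/314 = 0.8344

0.8344


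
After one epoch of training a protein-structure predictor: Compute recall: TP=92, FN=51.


Recall = TP/(TP+FN)
= 92/(92+51)
= 92/143 = 64.34%

64.34%


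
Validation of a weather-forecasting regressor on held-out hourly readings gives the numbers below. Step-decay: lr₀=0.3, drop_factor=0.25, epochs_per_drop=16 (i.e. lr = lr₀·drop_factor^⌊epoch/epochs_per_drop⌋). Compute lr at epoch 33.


n_drops = ⌊33/16⌋ = 2
lr = 0.3·0.25^2 = 0.3·0.0625 = 0.01875

0.01875


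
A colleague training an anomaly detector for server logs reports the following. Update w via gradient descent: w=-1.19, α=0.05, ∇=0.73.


w_new = w - α·∇
= -1.19 - 0.05·0.73
= -1.19 - 0.0365
= -1.2265

-1.2265


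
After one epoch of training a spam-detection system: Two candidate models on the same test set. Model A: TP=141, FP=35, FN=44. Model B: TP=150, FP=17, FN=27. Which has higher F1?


Model A: P=141/176=0.8011, R=141/185=0.7622, F1=2PR/(P+R)=2TP/(2TP+FP+FN)=282/361=0.7812
Model B: P=150/167=0.8982, R=150/177=0.8475, F1=2PR/(P+R)=2TP/(2TP+FP+FN)=300/344=0.8721
0.7812 < 0.8721 → Model B

Model B


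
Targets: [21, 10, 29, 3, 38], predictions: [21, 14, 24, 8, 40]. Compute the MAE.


Absolute errors: |21-21|=0, |10-14|=4, |29-24|=5, |3-8|=5, |38-40|=2
Sum = 16
MAE = 16/5 = 16/5

16/5


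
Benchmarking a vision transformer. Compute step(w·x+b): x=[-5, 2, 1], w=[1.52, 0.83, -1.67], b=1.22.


z = (-5)·(1.52) + (2)·(0.83) + (1)·(-1.67) + 1.22
  = -6.39
step(z) = 0 (z<0)

0


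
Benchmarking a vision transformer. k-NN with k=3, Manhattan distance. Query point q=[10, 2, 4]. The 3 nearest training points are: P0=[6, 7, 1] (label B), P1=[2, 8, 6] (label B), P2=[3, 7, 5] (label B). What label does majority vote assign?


d(q,P0) = 12  (label B)
d(q,P1) = 16  (label B)
d(q,P2) = 13  (label B)
Votes: A=0, B=3
Majority → B

B


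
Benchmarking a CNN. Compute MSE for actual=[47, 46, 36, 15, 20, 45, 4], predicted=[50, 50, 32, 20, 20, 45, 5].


Squared errors: (47-50)²=9, (46-50)²=16, (36-32)²=16, (15-20)²=25, (20-20)²=0, (45-45)²=0, (4-5)²=1
Sum = 67
MSE = 67/7 = 67/7

67/7


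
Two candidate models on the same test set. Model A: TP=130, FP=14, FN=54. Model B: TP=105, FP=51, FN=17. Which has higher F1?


Model A: P=130/144=0.9028, R=130/184=0.7065, F1=2PR/(P+R)=2TP/(2TP+FP+FN)=260/328=0.7927
Model B: P=105/156=0.6731, R=105/122=0.8607, F1=2PR/(P+R)=2TP/(2TP+FP+FN)=210/278=0.7554
0.7927 > 0.7554 → Model A

Model A


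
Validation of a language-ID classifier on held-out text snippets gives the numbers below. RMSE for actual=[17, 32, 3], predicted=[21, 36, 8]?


MSE = 57/3 = 19
RMSE = √(57/3) = 4.3589

4.3589


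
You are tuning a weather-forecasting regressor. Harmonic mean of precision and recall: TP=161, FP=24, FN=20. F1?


Precision = 161/185 = 0.8703
Recall = 161/181 = 0.8895
F1 = 2·P·R/(P+R) = 2·TP/(2·TP+FP+FN) = 322/(322+24+20) = 322/366 = 0.8798

0.8798


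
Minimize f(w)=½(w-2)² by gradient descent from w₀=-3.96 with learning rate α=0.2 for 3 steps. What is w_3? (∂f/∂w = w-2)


step 1: grad = -3.96-2 = -5.96; w = -3.96 - 0.2·(-5.96) = -2.768
step 2: grad = -2.768-2 = -4.768; w = -2.768 - 0.2·(-4.768) = -1.8144
step 3: grad = -1.8144-2 = -3.8144; w = -1.8144 - 0.2·(-3.8144) = -1.05152

-1.05152


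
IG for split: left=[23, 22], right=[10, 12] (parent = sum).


Parent = [33, 34], H_parent = 0.9998
H_left = 0.9996 (n=45), H_right = 0.994 (n=22)
H_children = (45/67)·0.9996 + (22/67)·0.994 = 0.9978
IG = 0.9998 - 0.9978 = 0.002

0.002


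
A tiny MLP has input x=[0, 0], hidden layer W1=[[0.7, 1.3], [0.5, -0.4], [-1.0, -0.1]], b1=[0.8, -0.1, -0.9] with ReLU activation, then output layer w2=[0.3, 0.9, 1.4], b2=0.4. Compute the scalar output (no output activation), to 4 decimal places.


z1[0] = (0.7)·(0) + (1.3)·(0) + 0.8 = 0.8
z1[1] = (0.5)·(0) + (-0.4)·(0) - 0.1 = -0.1
z1[2] = (-1.0)·(0) + (-0.1)·(0) - 0.9 = -0.9
h = ReLU(z1) = [0.8, 0.0, 0.0]
output = (0.3)·(0.8) + (0.9)·(0.0) + (1.4)·(0.0) + 0.4 = 0.64

0.64


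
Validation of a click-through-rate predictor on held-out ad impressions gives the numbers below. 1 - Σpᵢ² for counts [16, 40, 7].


Probabilities: [16/63, 40/63, 7/63] ≈ [0.254, 0.6349, 0.1111]
Σpᵢ² = (256 + 1600 + 49)/63² = 1905/3969
Gini = 1 - Σpᵢ² = 1 - 1905/3969 = 0.52

0.52


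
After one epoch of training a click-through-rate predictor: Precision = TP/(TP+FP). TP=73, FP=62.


Precision = TP/(TP+FP)
= 73/(73+62)
= 73/135 = 54.07%

54.07%


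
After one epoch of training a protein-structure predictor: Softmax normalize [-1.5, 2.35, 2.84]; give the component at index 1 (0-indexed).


Exponentials: e^-1.5=0.2231, e^2.35=10.4856, e^2.84=17.1158
Sum = 27.8245
Softmax = [0.008, 0.3768, 0.6151]
p[1] = 10.4856/27.8245 = 0.3768

0.3768


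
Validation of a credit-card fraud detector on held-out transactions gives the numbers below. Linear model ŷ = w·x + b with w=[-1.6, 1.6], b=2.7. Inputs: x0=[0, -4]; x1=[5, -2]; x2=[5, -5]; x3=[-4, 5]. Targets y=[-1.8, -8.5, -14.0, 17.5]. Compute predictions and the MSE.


ŷ0 = (-1.6)·(0) + (1.6)·(-4) + 2.7 = -3.7
ŷ1 = (-1.6)·(5) + (1.6)·(-2) + 2.7 = -8.5
ŷ2 = (-1.6)·(5) + (1.6)·(-5) + 2.7 = -13.3
ŷ3 = (-1.6)·(-4) + (1.6)·(5) + 2.7 = 17.1
errors² = [3.61, 0.0, 0.49, 0.16]
MSE = 4.2600/4 = 1.065

1.065


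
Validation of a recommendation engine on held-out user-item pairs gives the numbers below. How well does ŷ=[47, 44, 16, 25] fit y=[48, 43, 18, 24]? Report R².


ȳ = 33.25
SS_res = Σ(y-ŷ)² = 7
SS_tot = Σ(y-ȳ)² = 630.75
R² = 1 - SS_res/SS_tot = 1 - 0.0111 = 0.9889

0.9889


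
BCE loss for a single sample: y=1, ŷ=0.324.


BCE = -[y·ln(p) + (1-y)·ln(1-p)]
= -1·ln(0.324) - 0
= -ln(0.324) = 1.127

1.127


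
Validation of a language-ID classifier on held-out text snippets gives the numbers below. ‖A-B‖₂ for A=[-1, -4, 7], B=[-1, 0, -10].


d = √((-1+ 1)² + (-4-0)² + (7+ 10)²)
  = √(0 + 16 + 289)
  = √305 = 17.4642

17.4642


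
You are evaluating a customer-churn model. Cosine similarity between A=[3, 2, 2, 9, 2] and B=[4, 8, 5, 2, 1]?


A·B = 3·4 + 2·8 + 2·5 + 9·2 + 2·1 = 58
‖A‖ = √102 = 10.0995, ‖B‖ = √110 = 10.4881
cos = 58/(√102·√110) = 58/√11220 = 0.5476

0.5476


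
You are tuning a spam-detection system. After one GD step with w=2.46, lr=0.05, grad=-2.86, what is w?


w_new = w - α·∇
= 2.46 - 0.05·-2.86
= 2.46 + 0.143
= 2.603

2.603


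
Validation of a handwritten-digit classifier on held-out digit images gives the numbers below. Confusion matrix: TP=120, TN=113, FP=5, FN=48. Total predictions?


Total = TP + TN + FP + FN
= 120 + 113 + 5 + 48
= 286
(Predicted positive: 125, predicted negative: 161)

286


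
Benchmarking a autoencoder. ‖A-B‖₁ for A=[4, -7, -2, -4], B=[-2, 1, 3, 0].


d = |4+ 2| + |-7-1| + |-2-3| + |-4-0|
  = 6 + 8 + 5 + 4
  = 23

23


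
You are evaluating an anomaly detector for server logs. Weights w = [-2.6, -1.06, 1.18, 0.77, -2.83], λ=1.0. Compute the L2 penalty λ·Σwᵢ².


‖w‖₂² = (-2.6)² + (-1.06)² + (1.18)² + (0.77)² + (-2.83)²
     = 6.76 + 1.1236 + 1.3924 + 0.5929 + 8.0089
     = 17.8778
λ·‖w‖₂² = 1.0·17.8778 = 17.8778

17.8778


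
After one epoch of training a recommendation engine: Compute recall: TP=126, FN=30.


Recall = TP/(TP+FN)
= 126/(126+30)
= 126/156 = 80.77%

80.77%


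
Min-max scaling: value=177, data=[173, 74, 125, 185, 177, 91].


min=74, max=185
(177-74)/(185-74) = 103/111 = 0.9279

0.9279


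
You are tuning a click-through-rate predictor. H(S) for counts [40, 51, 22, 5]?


Probabilities: [40/118, 51/118, 22/118, 5/118] ≈ [0.339, 0.4322, 0.1864, 0.0424]
H = -((40/118)·log₂(40/118) + (51/118)·log₂(51/118) + (22/118)·log₂(22/118) + (5/118)·log₂(5/118))
  = 1.6972 bits

1.6972 bits


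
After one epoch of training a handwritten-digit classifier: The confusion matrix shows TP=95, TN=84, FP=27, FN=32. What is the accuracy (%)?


Accuracy = (TP+TN)/(TP+TN+FP+FN)
= (95+84)/(238)
= 179/238 = 75.21%

75.21%


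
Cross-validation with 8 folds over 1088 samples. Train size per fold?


Fold size = 1088/8 = 136
Training per fold = 1088 - 136 = 952

952


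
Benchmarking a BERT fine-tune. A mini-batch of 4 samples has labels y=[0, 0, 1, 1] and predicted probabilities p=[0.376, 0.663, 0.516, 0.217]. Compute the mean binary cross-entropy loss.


L[0] = -ln(1-0.376) = -ln(0.624) = 0.4716
L[1] = -ln(1-0.663) = -ln(0.337) = 1.0877
L[2] = -ln(0.516) = 0.6616
L[3] = -ln(0.217) = 1.5279
mean = (0.4716 + 1.0877 + 0.6616 + 1.5279)/4 = 0.9372

0.9372


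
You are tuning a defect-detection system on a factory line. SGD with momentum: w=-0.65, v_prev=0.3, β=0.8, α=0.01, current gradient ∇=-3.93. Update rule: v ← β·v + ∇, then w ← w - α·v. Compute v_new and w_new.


v_new = 0.8·0.3 - 3.93 = 0.24 - 3.93 = -3.69
w_new = -0.65 - 0.01·-3.69 = -0.65 + 0.0369 = -0.6131

v_new=-3.69, w_new=-0.6131


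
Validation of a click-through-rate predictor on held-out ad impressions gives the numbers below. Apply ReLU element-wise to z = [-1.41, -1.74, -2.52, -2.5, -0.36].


ReLU(-1.41) = max(0, -1.41) = 0.0
ReLU(-1.74) = max(0, -1.74) = 0.0
ReLU(-2.52) = max(0, -2.52) = 0.0
ReLU(-2.5) = max(0, -2.5) = 0.0
ReLU(-0.36) = max(0, -0.36) = 0.0
result = [0.0, 0.0, 0.0, 0.0, 0.0]

[0.0, 0.0, 0.0, 0.0, 0.0]


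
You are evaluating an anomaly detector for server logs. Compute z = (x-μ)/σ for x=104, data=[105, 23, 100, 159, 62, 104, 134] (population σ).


μ = 98.1429, σ = 41.4502
z = (104 - 98.1429)/41.4502 = 0.1413

0.1413


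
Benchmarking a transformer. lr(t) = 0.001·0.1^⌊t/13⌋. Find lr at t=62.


n_drops = ⌊62/13⌋ = 4
lr = 0.001·0.1^4 = 0.001·0.0001 = 0.0000001

0.0000001


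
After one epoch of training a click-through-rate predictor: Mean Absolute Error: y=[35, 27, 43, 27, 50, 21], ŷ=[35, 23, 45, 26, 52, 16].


Absolute errors: |35-35|=0, |27-23|=4, |43-45|=2, |27-26|=1, |50-52|=2, |21-16|=5
Sum = 14
MAE = 14/6 = 7/3

7/3


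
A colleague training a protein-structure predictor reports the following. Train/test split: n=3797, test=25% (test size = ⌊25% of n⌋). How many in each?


Test = ⌊3797·25/100⌋ = 949
Train = 3797 - 949 = 2848

Train: 2848, Test: 949


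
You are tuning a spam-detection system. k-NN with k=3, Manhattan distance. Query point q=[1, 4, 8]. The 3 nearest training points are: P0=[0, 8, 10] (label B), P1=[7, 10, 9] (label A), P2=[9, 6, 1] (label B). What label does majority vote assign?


d(q,P0) = 7  (label B)
d(q,P1) = 13  (label A)
d(q,P2) = 17  (label B)
Votes: A=1, B=2
Majority → B

B


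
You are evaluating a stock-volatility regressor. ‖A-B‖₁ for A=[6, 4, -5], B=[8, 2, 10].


d = |6-8| + |4-2| + |-5-10|
  = 2 + 2 + 15
  = 19

19


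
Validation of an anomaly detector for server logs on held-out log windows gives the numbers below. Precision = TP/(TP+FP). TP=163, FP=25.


Precision = TP/(TP+FP)
= 163/(163+25)
= 163/188 = 86.7%

86.7%


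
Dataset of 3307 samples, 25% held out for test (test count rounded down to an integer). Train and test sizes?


Test = ⌊3307·25/100⌋ = 826
Train = 3307 - 826 = 2481

Train: 2481, Test: 826


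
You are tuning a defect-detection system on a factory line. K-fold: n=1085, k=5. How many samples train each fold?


Fold size = 1085/5 = 217
Training per fold = 1085 - 217 = 868

868


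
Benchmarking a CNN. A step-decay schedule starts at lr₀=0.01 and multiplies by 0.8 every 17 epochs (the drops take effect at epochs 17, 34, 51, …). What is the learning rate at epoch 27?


n_drops = ⌊27/17⌋ = 1
lr = 0.01·0.8^1 = 0.01·0.8 = 0.008

0.008


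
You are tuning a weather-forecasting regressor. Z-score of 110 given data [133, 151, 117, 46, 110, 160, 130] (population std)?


μ = 121, σ = 34.6575
z = (110 - 121)/34.6575 = -0.3174

-0.3174


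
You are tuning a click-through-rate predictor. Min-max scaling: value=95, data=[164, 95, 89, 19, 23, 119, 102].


min=19, max=164
(95-19)/(164-19) = 76/145 = 0.5241

0.5241


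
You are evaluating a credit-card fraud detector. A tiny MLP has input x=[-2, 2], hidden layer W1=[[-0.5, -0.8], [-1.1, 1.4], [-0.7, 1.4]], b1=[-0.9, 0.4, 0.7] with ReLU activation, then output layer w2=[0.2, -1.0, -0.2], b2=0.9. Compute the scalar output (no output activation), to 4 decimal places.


z1[0] = (-0.5)·(-2) + (-0.8)·(2) - 0.9 = -1.5
z1[1] = (-1.1)·(-2) + (1.4)·(2) + 0.4 = 5.4
z1[2] = (-0.7)·(-2) + (1.4)·(2) + 0.7 = 4.9
h = ReLU(z1) = [0.0, 5.4, 4.9]
output = (0.2)·(0.0) + (-1.0)·(5.4) + (-0.2)·(4.9) + 0.9 = -5.48

-5.48


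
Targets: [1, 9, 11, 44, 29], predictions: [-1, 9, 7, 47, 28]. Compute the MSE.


Squared errors: (1+ 1)²=4, (9-9)²=0, (11-7)²=16, (44-47)²=9, (29-28)²=1
Sum = 30
MSE = 30/5 = 6

6


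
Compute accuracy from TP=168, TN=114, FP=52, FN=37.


Accuracy = (TP+TN)/(TP+TN+FP+FN)
= (168+114)/(371)
= 282/371 = 76.01%

76.01%


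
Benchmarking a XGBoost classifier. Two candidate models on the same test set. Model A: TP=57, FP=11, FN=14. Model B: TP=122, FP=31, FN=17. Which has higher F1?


Model A: P=57/68=0.8382, R=57/71=0.8028, F1=2PR/(P+R)=2TP/(2TP+FP+FN)=114/139=0.8201
Model B: P=122/153=0.7974, R=122/139=0.8777, F1=2PR/(P+R)=2TP/(2TP+FP+FN)=244/292=0.8356
0.8201 < 0.8356 → Model B

Model B


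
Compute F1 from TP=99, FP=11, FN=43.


Precision = 99/110 = 0.9
Recall = 99/142 = 0.6972
F1 = 2·P·R/(P+R) = 2·TP/(2·TP+FP+FN) = 198/(198+11+43) = 198/252 = 0.7857

0.7857


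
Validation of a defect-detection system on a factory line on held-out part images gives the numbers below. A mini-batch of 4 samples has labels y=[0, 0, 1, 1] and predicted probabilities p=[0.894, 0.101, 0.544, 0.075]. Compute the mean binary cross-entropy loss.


L[0] = -ln(1-0.894) = -ln(0.106) = 2.2443
L[1] = -ln(1-0.101) = -ln(0.899) = 0.1065
L[2] = -ln(0.544) = 0.6088
L[3] = -ln(0.075) = 2.5903
mean = (2.2443 + 0.1065 + 0.6088 + 2.5903)/4 = 1.3875

1.3875


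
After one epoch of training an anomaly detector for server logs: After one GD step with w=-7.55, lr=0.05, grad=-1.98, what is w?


w_new = w - α·∇
= -7.55 - 0.05·-1.98
= -7.55 + 0.099
= -7.451

-7.451


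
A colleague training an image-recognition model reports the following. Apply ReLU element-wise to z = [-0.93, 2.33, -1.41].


ReLU(-0.93) = max(0, -0.93) = 0.0
ReLU(2.33) = max(0, 2.33) = 2.33
ReLU(-1.41) = max(0, -1.41) = 0.0
result = [0.0, 2.33, 0.0]

[0.0, 2.33, 0.0]


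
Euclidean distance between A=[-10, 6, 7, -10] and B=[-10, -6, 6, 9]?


d = √((-10+ 10)² + (6+ 6)² + (7-6)² + (-10-9)²)
  = √(0 + 144 + 1 + 361)
  = √506 = 22.4944

22.4944


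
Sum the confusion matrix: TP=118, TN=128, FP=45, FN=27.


Total = TP + TN + FP + FN
= 118 + 128 + 45 + 27
= 318
(Predicted positive: 163, predicted negative: 155)

318


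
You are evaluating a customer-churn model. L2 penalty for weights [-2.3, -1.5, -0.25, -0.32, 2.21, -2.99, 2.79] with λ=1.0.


‖w‖₂² = (-2.3)² + (-1.5)² + (-0.25)² + (-0.32)² + (2.21)² + (-2.99)² + (2.79)²
     = 5.29 + 2.25 + 0.0625 + 0.1024 + 4.8841 + 8.9401 + 7.7841
     = 29.3132
λ·‖w‖₂² = 1.0·29.3132 = 29.3132

29.3132


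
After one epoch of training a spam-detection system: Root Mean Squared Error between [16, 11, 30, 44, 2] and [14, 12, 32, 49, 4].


MSE = 38/5 = 7.6
RMSE = √(38/5) = 2.7568

2.7568


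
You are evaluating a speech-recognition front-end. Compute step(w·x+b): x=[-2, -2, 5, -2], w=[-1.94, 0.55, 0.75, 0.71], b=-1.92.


z = (-2)·(-1.94) + (-2)·(0.55) + (5)·(0.75) + (-2)·(0.71) - 1.92
  = 3.19
step(z) = 1 (z≥0)

1


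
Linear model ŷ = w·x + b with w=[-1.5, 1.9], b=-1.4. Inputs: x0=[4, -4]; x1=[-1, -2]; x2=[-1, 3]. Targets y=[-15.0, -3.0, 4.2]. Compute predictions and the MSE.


ŷ0 = (-1.5)·(4) + (1.9)·(-4) - 1.4 = -15.0
ŷ1 = (-1.5)·(-1) + (1.9)·(-2) - 1.4 = -3.7
ŷ2 = (-1.5)·(-1) + (1.9)·(3) - 1.4 = 5.8
errors² = [0.0, 0.49, 2.56]
MSE = 3.0500/3 = 1.0167

1.0167


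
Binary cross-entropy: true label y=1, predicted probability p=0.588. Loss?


BCE = -[y·ln(p) + (1-y)·ln(1-p)]
= -1·ln(0.588) - 0
= -ln(0.588) = 0.531

0.531


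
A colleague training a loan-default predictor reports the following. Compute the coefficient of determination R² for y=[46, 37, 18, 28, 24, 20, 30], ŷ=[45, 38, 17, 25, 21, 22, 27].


ȳ = 29
SS_res = Σ(y-ŷ)² = 34
SS_tot = Σ(y-ȳ)² = 582
R² = 1 - SS_res/SS_tot = 1 - 0.0584 = 0.9416

0.9416


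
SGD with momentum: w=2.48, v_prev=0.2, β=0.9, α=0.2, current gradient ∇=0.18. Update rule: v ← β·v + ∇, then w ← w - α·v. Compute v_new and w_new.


v_new = 0.9·0.2 + 0.18 = 0.18 + 0.18 = 0.36
w_new = 2.48 - 0.2·0.36 = 2.48 - 0.072 = 2.408

v_new=0.36, w_new=2.408


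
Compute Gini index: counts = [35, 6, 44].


Probabilities: [35/85, 6/85, 44/85] ≈ [0.4118, 0.0706, 0.5176]
Σpᵢ² = (1225 + 36 + 1936)/85² = 3197/7225
Gini = 1 - Σpᵢ² = 1 - 3197/7225 = 0.5575

0.5575


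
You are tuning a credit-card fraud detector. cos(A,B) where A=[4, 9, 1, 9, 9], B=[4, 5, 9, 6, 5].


A·B = 4·4 + 9·5 + 1·9 + 9·6 + 9·5 = 169
‖A‖ = √260 = 16.1245, ‖B‖ = √183 = 13.5277
cos = 169/(√260·√183) = 169/√47580 = 0.7748

0.7748


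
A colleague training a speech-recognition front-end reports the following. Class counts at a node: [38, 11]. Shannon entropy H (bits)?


Probabilities: [38/49, 11/49] ≈ [0.7755, 0.2245]
H = -((38/49)·log₂(38/49) + (11/49)·log₂(11/49))
  = 0.7683 bits

0.7683 bits


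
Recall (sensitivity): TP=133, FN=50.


Recall = TP/(TP+FN)
= 133/(133+50)
= 133/183 = 72.68%

72.68%


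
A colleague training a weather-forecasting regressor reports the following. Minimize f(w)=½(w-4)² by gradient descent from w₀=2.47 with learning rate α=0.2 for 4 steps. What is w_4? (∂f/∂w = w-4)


step 1: grad = 2.47-4 = -1.53; w = 2.47 - 0.2·(-1.53) = 2.776
step 2: grad = 2.776-4 = -1.224; w = 2.776 - 0.2·(-1.224) = 3.0208
step 3: grad = 3.0208-4 = -0.9792; w = 3.0208 - 0.2·(-0.9792) = 3.21664
step 4: grad = 3.21664-4 = -0.78336; w = 3.21664 - 0.2·(-0.78336) = 3.373312

3.373312


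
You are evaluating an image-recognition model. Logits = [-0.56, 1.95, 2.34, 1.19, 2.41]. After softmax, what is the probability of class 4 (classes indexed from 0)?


Exponentials: e^-0.56=0.5712, e^1.95=7.0287, e^2.34=10.3812, e^1.19=3.2871, e^2.41=11.134
Sum = 32.4022
Softmax = [0.0176, 0.2169, 0.3204, 0.1014, 0.3436]
p[4] = 11.134/32.4022 = 0.3436

0.3436


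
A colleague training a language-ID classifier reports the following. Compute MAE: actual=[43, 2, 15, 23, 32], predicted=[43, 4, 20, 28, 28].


Absolute errors: |43-43|=0, |2-4|=2, |15-20|=5, |23-28|=5, |32-28|=4
Sum = 16
MAE = 16/5 = 16/5

16/5


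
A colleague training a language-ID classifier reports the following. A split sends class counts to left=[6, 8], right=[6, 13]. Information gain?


Parent = [12, 21], H_parent = 0.9457
H_left = 0.9852 (n=14), H_right = 0.8997 (n=19)
H_children = (14/33)·0.9852 + (19/33)·0.8997 = 0.936
IG = 0.9457 - 0.936 = 0.0097

0.0097


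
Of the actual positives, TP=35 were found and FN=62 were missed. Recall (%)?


Recall = TP/(TP+FN)
= 35/(35+62)
= 35/97 = 36.08%

36.08%


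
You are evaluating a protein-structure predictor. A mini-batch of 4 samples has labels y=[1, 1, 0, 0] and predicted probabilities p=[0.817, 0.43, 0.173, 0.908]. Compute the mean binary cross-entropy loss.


L[0] = -ln(0.817) = 0.2021
L[1] = -ln(0.43) = 0.844
L[2] = -ln(1-0.173) = -ln(0.827) = 0.19
L[3] = -ln(1-0.908) = -ln(0.092) = 2.386
mean = (0.2021 + 0.844 + 0.19 + 2.386)/4 = 0.9055

0.9055


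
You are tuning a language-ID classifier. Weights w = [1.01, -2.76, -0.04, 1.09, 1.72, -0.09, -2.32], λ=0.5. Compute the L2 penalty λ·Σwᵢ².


‖w‖₂² = (1.01)² + (-2.76)² + (-0.04)² + (1.09)² + (1.72)² + (-0.09)² + (-2.32)²
     = 1.0201 + 7.6176 + 0.0016 + 1.1881 + 2.9584 + 0.0081 + 5.3824
     = 18.1763
λ·‖w‖₂² = 0.5·18.1763 = 9.08815

9.08815


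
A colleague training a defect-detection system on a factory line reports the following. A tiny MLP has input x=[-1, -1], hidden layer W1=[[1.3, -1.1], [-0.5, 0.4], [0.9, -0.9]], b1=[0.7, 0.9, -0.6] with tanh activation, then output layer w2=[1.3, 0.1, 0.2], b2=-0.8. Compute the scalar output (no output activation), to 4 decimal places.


z1[0] = (1.3)·(-1) + (-1.1)·(-1) + 0.7 = 0.5
z1[1] = (-0.5)·(-1) + (0.4)·(-1) + 0.9 = 1.0
z1[2] = (0.9)·(-1) + (-0.9)·(-1) - 0.6 = -0.6
h = tanh(z1) = [0.4621, 0.7616, -0.537]
output = (1.3)·(0.4621) + (0.1)·(0.7616) + (0.2)·(-0.537) - 0.8 = -0.2305

-0.2305


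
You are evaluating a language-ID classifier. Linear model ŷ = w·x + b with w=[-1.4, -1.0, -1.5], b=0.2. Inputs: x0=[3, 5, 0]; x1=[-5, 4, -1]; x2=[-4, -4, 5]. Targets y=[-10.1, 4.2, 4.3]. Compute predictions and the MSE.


ŷ0 = (-1.4)·(3) + (-1.0)·(5) + (-1.5)·(0) + 0.2 = -9.0
ŷ1 = (-1.4)·(-5) + (-1.0)·(4) + (-1.5)·(-1) + 0.2 = 4.7
ŷ2 = (-1.4)·(-4) + (-1.0)·(-4) + (-1.5)·(5) + 0.2 = 2.3
errors² = [1.21, 0.25, 4.0]
MSE = 5.4600/3 = 1.82

1.82


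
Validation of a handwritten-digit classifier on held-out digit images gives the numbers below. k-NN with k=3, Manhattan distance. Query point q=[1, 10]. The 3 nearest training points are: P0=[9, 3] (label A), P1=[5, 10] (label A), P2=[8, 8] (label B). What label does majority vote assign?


d(q,P0) = 15  (label A)
d(q,P1) = 4  (label A)
d(q,P2) = 9  (label B)
Votes: A=2, B=1
Majority → A

A


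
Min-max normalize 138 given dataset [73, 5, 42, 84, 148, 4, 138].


min=4, max=148
(138-4)/(148-4) = 134/144 = 0.9306

0.9306


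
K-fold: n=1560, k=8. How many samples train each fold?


Fold size = 1560/8 = 195
Training per fold = 1560 - 195 = 1365

1365


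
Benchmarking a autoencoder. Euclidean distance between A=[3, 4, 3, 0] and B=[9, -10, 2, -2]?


d = √((3-9)² + (4+ 10)² + (3-2)² + (0+ 2)²)
  = √(36 + 196 + 1 + 4)
  = √237 = 15.3948

15.3948


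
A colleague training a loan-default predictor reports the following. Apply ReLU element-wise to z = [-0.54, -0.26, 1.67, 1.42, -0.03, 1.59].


ReLU(-0.54) = max(0, -0.54) = 0.0
ReLU(-0.26) = max(0, -0.26) = 0.0
ReLU(1.67) = max(0, 1.67) = 1.67
ReLU(1.42) = max(0, 1.42) = 1.42
ReLU(-0.03) = max(0, -0.03) = 0.0
ReLU(1.59) = max(0, 1.59) = 1.59
result = [0.0, 0.0, 1.67, 1.42, 0.0, 1.59]

[0.0, 0.0, 1.67, 1.42, 0.0, 1.59]


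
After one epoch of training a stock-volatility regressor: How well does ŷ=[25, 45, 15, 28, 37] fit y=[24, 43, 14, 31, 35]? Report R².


ȳ = 29.4
SS_res = Σ(y-ŷ)² = 19
SS_tot = Σ(y-ȳ)² = 485.2
R² = 1 - SS_res/SS_tot = 1 - 0.0392 = 0.9608

0.9608


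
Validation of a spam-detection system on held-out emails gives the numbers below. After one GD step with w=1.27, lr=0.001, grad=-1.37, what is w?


w_new = w - α·∇
= 1.27 - 0.001·-1.37
= 1.27 + 0.00137
= 1.27137

1.27137


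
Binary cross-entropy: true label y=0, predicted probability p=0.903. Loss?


BCE = -[y·ln(p) + (1-y)·ln(1-p)]
= -0 - 1·ln(1-0.903)
= -ln(0.097) = 2.333

2.333


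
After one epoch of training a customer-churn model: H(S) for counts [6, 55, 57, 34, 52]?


Probabilities: [6/204, 55/204, 57/204, 34/204, 52/204] ≈ [0.0294, 0.2696, 0.2794, 0.1667, 0.2549]
H = -((6/204)·log₂(6/204) + (55/204)·log₂(55/204) + (57/204)·log₂(57/204) + (34/204)·log₂(34/204) + (52/204)·log₂(52/204))
  = 2.107 bits

2.107 bits


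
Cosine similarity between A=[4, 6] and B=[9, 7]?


A·B = 4·9 + 6·7 = 78
‖A‖ = √52 = 7.2111, ‖B‖ = √130 = 11.4018
cos = 78/(√52·√130) = 78/√6760 = 0.9487

0.9487


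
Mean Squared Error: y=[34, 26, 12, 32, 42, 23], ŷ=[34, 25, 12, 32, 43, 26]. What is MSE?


Squared errors: (34-34)²=0, (26-25)²=1, (12-12)²=0, (32-32)²=0, (42-43)²=1, (23-26)²=9
Sum = 11
MSE = 11/6 = 11/6

11/6


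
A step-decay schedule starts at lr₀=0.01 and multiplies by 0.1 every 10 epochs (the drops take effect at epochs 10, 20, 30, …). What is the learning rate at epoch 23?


n_drops = ⌊23/10⌋ = 2
lr = 0.01·0.1^2 = 0.01·0.01 = 0.0001

0.0001


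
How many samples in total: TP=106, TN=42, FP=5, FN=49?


Total = TP + TN + FP + FN
= 106 + 42 + 5 + 49
= 202
(Predicted positive: 111, predicted negative: 91)

202


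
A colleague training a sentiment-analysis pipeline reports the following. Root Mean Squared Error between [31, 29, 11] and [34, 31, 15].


MSE = 29/3 = 9.6667
RMSE = √(29/3) = 3.1091

3.1091


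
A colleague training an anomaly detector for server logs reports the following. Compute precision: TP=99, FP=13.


Precision = TP/(TP+FP)
= 99/(99+13)
= 99/112 = 88.39%

88.39%


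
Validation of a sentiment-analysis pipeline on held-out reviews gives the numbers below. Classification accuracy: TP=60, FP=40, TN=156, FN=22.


Accuracy = (TP+TN)/(TP+TN+FP+FN)
= (60+156)/(278)
= 216/278 = 77.7%

77.7%


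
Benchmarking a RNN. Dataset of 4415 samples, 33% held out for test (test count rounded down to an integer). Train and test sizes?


Test = ⌊4415·33/100⌋ = 1456
Train = 4415 - 1456 = 2959

Train: 2959, Test: 1456


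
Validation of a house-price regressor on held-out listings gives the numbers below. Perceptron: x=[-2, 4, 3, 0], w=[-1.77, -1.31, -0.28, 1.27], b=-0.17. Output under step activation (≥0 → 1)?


z = (-2)·(-1.77) + (4)·(-1.31) + (3)·(-0.28) + (0)·(1.27) - 0.17
  = -2.71
step(z) = 0 (z<0)

0


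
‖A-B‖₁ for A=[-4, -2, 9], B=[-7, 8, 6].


d = |-4+ 7| + |-2-8| + |9-6|
  = 3 + 10 + 3
  = 16

16


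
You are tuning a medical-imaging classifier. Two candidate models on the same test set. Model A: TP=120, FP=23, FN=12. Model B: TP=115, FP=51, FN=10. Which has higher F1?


Model A: P=120/143=0.8392, R=120/132=0.9091, F1=2PR/(P+R)=2TP/(2TP+FP+FN)=240/275=0.8727
Model B: P=115/166=0.6928, R=115/125=0.92, F1=2PR/(P+R)=2TP/(2TP+FP+FN)=230/291=0.7904
0.8727 > 0.7904 → Model A

Model A


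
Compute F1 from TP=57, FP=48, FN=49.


Precision = 57/105 = 0.5429
Recall = 57/106 = 0.5377
F1 = 2·P·R/(P+R) = 2·TP/(2·TP+FP+FN) = 114/(114+48+49) = 114/211 = 0.5403

0.5403


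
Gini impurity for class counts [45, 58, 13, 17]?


Probabilities: [45/133, 58/133, 13/133, 17/133] ≈ [0.3383, 0.4361, 0.0977, 0.1278]
Σpᵢ² = (2025 + 3364 + 169 + 289)/133² = 5847/17689
Gini = 1 - Σpᵢ² = 1 - 5847/17689 = 0.6695

0.6695


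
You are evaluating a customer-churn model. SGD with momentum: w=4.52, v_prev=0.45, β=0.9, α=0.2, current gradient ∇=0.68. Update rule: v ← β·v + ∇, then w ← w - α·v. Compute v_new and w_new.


v_new = 0.9·0.45 + 0.68 = 0.405 + 0.68 = 1.085
w_new = 4.52 - 0.2·1.085 = 4.52 - 0.217 = 4.303

v_new=1.085, w_new=4.303


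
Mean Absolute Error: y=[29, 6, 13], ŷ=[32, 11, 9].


Absolute errors: |29-32|=3, |6-11|=5, |13-9|=4
Sum = 12
MAE = 12/3 = 4

4


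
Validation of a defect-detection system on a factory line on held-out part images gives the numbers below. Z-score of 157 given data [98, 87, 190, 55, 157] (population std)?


μ = 117.4, σ = 49.0575
z = (157 - 117.4)/49.0575 = 0.8072

0.8072


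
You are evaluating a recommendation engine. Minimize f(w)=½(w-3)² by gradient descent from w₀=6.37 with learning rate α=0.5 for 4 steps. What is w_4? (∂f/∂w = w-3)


step 1: grad = 6.37-3 = 3.37; w = 6.37 - 0.5·(3.37) = 4.685
step 2: grad = 4.685-3 = 1.685; w = 4.685 - 0.5·(1.685) = 3.8425
step 3: grad = 3.8425-3 = 0.8425; w = 3.8425 - 0.5·(0.8425) = 3.42125
step 4: grad = 3.42125-3 = 0.42125; w = 3.42125 - 0.5·(0.42125) = 3.210625

3.210625


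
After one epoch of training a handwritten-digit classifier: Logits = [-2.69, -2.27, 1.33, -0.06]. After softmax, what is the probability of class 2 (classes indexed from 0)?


Exponentials: e^-2.69=0.0679, e^-2.27=0.1033, e^1.33=3.781, e^-0.06=0.9418
Sum = 4.894
Softmax = [0.0139, 0.0211, 0.7726, 0.1924]
p[2] = 3.781/4.894 = 0.7726

0.7726


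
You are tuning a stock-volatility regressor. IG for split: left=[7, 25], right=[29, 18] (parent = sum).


Parent = [36, 43], H_parent = 0.9943
H_left = 0.7579 (n=32), H_right = 0.9601 (n=47)
H_children = (32/79)·0.7579 + (47/79)·0.9601 = 0.8782
IG = 0.9943 - 0.8782 = 0.1161

0.1161


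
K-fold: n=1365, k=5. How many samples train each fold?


Fold size = 1365/5 = 273
Training per fold = 1365 - 273 = 1092

1092


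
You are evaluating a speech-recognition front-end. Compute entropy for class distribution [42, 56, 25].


Probabilities: [42/123, 56/123, 25/123] ≈ [0.3415, 0.4553, 0.2033]
H = -((42/123)·log₂(42/123) + (56/123)·log₂(56/123) + (25/123)·log₂(25/123))
  = 1.5134 bits

1.5134 bits


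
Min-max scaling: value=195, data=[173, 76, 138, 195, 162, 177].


min=76, max=195
(195-76)/(195-76) = 119/119 = 1.0

1.0


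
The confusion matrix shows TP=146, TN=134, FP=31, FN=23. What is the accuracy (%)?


Accuracy = (TP+TN)/(TP+TN+FP+FN)
= (146+134)/(334)
= 280/334 = 83.83%

83.83%


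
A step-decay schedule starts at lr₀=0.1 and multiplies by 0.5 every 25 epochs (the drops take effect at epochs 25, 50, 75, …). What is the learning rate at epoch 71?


n_drops = ⌊71/25⌋ = 2
lr = 0.1·0.5^2 = 0.1·0.25 = 0.025

0.025


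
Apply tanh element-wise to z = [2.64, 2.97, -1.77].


tanh(2.64) = 0.9899
tanh(2.97) = 0.9947
tanh(-1.77) = -0.9436
result = [0.9899, 0.9947, -0.9436]

[0.9899, 0.9947, -0.9436]


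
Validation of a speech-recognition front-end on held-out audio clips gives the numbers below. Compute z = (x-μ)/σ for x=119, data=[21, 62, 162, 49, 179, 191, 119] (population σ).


μ = 111.8571, σ = 63.2781
z = (119 - 111.8571)/63.2781 = 0.1129

0.1129


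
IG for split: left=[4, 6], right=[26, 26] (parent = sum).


Parent = [30, 32], H_parent = 0.9992
H_left = 0.971 (n=10), H_right = 1 (n=52)
H_children = (10/62)·0.971 + (52/62)·1 = 0.9953
IG = 0.9992 - 0.9953 = 0.0039

0.0039


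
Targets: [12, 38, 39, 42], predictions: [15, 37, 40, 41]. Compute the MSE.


Squared errors: (12-15)²=9, (38-37)²=1, (39-40)²=1, (42-41)²=1
Sum = 12
MSE = 12/4 = 3

3


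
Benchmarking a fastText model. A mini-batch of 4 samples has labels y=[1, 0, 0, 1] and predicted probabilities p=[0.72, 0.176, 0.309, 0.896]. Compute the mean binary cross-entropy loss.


L[0] = -ln(0.72) = 0.3285
L[1] = -ln(1-0.176) = -ln(0.824) = 0.1936
L[2] = -ln(1-0.309) = -ln(0.691) = 0.3696
L[3] = -ln(0.896) = 0.1098
mean = (0.3285 + 0.1936 + 0.3696 + 0.1098)/4 = 0.2504

0.2504


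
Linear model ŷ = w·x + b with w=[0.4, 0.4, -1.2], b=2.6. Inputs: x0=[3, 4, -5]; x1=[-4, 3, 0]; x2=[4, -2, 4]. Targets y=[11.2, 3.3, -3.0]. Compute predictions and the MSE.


ŷ0 = (0.4)·(3) + (0.4)·(4) + (-1.2)·(-5) + 2.6 = 11.4
ŷ1 = (0.4)·(-4) + (0.4)·(3) + (-1.2)·(0) + 2.6 = 2.2
ŷ2 = (0.4)·(4) + (0.4)·(-2) + (-1.2)·(4) + 2.6 = -1.4
errors² = [0.04, 1.21, 2.56]
MSE = 3.8100/3 = 1.27

1.27
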